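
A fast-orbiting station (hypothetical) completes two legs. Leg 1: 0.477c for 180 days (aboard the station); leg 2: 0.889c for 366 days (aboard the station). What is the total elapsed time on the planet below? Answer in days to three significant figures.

Leg 1: γ = 1/√(1 − 0.477²) = 1/√0.7725 = 1.138; Δt_1 = 1.138 × 180 = 204.8 days.
Leg 2: γ = 1/√(1 − 0.889²) = 1/√0.2097 = 2.184; Δt_2 = 2.184 × 366 = 799.3 days.
Total: 204.8 + 799.3 days.

Δt = 1000 days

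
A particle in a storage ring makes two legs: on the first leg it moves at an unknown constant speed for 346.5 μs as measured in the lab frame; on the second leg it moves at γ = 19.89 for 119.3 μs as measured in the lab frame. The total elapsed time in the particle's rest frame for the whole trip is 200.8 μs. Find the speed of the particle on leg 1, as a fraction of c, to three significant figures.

Leg 1: speed unknown; τ_1 = 346.5/γ_1.
Leg 2: γ = 19.89; τ_2 = 119.3/19.89 = 5.998 μs.
Total proper time: τ_1 + 5.998 = 200.8, so τ_1 = 200.8 − 5.998 = 194.8 μs.
γ_1 = 346.5/194.8 = 1.779; β = √(1 − 1/γ²) = √0.6839.

β = 0.827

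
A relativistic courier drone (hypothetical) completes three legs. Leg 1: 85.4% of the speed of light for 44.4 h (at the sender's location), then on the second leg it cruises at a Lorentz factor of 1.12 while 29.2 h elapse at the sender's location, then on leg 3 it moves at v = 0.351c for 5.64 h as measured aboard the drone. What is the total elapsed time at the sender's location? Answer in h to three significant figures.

Δt = 79.6 h

Leg 1: 44.4 h is already measured at the sender's location.
Leg 2: 29.2 h is already measured at the sender's location.
Leg 3: γ = 1/√(1 − 0.351²) = 1/√0.8768 = 1.068; Δt_3 = 1.068 × 5.64 = 6.023 h.
Total: 44.40 + 29.20 + 6.023 h.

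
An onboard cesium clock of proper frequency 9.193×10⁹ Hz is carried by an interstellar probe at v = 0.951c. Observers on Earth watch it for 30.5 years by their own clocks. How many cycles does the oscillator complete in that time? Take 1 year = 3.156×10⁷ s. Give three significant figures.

N = 2.74×10¹⁸

γ = 1/√(1 − 0.951²) = 1/√0.09560 = 3.234
During 30.5 years of lab time, the oscillator's proper time advances by τ = Δt/γ = 30.5/3.234 = 9.430 years = 2.976×10⁸ s.
N = f × τ = 9.193×10⁹ × 2.976×10⁸ = 2.736×10¹⁸.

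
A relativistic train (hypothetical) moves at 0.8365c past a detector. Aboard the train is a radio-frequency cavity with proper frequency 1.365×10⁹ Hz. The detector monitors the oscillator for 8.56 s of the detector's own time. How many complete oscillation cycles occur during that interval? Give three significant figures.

γ = 1/√(1 − 0.8365²) = 1/√0.3003 = 1.825
During 8.56 s of lab time, the oscillator's proper time advances by τ = Δt/γ = 8.56/1.825 = 4.691 s = 4.691×10⁰ s.
N = f × τ = 1.365×10⁹ × 4.691×10⁰ = 6.403×10⁹.

N = 6.40×10⁹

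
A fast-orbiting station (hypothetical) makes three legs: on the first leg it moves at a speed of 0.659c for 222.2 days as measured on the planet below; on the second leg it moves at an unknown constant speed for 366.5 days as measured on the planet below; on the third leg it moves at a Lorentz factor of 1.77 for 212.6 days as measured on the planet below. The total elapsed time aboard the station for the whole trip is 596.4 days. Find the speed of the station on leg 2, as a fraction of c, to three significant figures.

β = 0.537

Leg 1: γ = 1/√(1 − 0.659²) = 1/√0.5657 = 1.330; τ_1 = 222.2/1.330 = 167.1 days.
Leg 2: speed unknown; τ_2 = 366.5/γ_2.
Leg 3: γ = 1.77; τ_3 = 212.6/1.770 = 120.1 days.
Total proper time: 167.1 + τ_2 + 120.1 = 596.4, so τ_2 = 596.4 − 287.2 = 309.2 days.
γ_2 = 366.5/309.2 = 1.185; β = √(1 − 1/γ²) = √0.2884.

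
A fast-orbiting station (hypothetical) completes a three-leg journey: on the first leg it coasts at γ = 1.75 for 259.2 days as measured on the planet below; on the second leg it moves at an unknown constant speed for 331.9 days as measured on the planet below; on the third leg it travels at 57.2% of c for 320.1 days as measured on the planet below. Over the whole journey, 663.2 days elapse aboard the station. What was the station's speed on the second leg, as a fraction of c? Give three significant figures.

β = 0.649

Leg 1: γ = 1.75; τ_1 = 259.2/1.750 = 148.1 days.
Leg 2: speed unknown; τ_2 = 331.9/γ_2.
Leg 3: β = 0.572; γ = 1/√(1 − 0.572²) = 1/√0.6728 = 1.219; τ_3 = 320.1/1.219 = 262.6 days.
Total proper time: 148.1 + τ_2 + 262.6 = 663.2, so τ_2 = 663.2 − 410.7 = 252.5 days.
γ_2 = 331.9/252.5 = 1.314; β = √(1 − 1/γ²) = √0.4211.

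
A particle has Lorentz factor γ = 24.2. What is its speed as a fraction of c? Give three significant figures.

β = √(1 − 1/γ²) = √(1 − 1/24.2²) = √(1 − 0.001708) = √0.9983

β = 0.999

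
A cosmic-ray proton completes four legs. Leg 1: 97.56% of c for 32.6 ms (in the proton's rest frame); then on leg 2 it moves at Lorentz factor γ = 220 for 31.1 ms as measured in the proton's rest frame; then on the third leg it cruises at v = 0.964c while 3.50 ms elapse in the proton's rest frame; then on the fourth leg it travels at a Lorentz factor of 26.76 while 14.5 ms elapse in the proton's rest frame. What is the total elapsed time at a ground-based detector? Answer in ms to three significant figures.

Leg 1: β = 0.9756; γ = 1/√(1 − 0.9756²) = 1/√0.04820 = 4.555; Δt_1 = 4.555 × 32.6 = 148.5 ms.
Leg 2: γ = 220; Δt_2 = 220.0 × 31.1 = 6842 ms.
Leg 3: γ = 1/√(1 − 0.964²) = 1/√0.07070 = 3.761; Δt_3 = 3.761 × 3.50 = 13.16 ms.
Leg 4: γ = 26.76; Δt_4 = 26.76 × 14.5 = 388.0 ms.
Total: 148.5 + 6842 + 13.16 + 388.0 ms.

Δt = 7390 ms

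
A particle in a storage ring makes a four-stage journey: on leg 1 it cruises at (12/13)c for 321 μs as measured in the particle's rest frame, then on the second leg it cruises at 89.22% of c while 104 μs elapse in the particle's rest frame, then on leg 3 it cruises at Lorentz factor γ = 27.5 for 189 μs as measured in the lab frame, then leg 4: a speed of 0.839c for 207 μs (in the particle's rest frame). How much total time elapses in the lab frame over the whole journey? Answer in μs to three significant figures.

Δt = 1630 μs

Leg 1: γ = 1/√(1 − (12/13)²) = 13/5 = 2.600; Δt_1 = 2.600 × 321 = 834.6 μs.
Leg 2: β = 0.8922; γ = 1/√(1 − 0.8922²) = 1/√0.2040 = 2.214; Δt_2 = 2.214 × 104 = 230.3 μs.
Leg 3: 189 μs is already measured in the lab frame.
Leg 4: γ = 1/√(1 − 0.839²) = 1/√0.2961 = 1.838; Δt_4 = 1.838 × 207 = 380.4 μs.
Total: 834.6 + 230.3 + 189.0 + 380.4 μs.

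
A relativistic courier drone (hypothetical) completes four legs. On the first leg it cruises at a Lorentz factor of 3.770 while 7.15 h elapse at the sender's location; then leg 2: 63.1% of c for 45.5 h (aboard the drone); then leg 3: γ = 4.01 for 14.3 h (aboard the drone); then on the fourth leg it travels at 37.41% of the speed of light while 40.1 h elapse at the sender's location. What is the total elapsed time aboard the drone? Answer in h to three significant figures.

τ = 98.9 h

Leg 1: γ = 3.770; τ_1 = 7.15/3.770 = 1.897 h.
Leg 2: 45.5 h is already measured aboard the drone.
Leg 3: 14.3 h is already measured aboard the drone.
Leg 4: β = 0.3741; γ = 1/√(1 − 0.3741²) = 1/√0.8600 = 1.078; τ_4 = 40.1/1.078 = 37.19 h.
Total: 1.897 + 45.50 + 14.30 + 37.19 h.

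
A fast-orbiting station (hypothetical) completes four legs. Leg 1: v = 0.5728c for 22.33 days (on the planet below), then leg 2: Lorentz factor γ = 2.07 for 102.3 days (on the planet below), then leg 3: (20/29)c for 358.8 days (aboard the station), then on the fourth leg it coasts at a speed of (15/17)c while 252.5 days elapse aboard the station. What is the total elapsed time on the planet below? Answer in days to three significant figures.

Δt = 1160 days

Leg 1: 22.33 days is already measured on the planet below.
Leg 2: 102.3 days is already measured on the planet below.
Leg 3: γ = 1/√(1 − (20/29)²) = 29/21 ≈ 1.381; Δt_3 = 1.381 × 358.8 = 495.5 days.
Leg 4: γ = 1/√(1 − (15/17)²) = 17/8 = 2.125; Δt_4 = 2.125 × 252.5 = 536.6 days.
Total: 22.33 + 102.3 + 495.5 + 536.6 days.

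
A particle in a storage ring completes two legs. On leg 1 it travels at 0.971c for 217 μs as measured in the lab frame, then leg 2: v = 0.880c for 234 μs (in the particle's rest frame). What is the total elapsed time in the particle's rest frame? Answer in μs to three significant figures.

τ = 286 μs

Leg 1: γ = 1/√(1 − 0.971²) = 1/√0.05716 = 4.183; τ_1 = 217/4.183 = 51.88 μs.
Leg 2: 234 μs is already measured in the particle's rest frame.
Total: 51.88 + 234.0 μs.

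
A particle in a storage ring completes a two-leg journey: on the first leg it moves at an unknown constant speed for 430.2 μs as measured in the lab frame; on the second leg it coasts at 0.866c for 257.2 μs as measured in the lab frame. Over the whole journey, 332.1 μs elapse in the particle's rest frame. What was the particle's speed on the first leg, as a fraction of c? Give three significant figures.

Leg 1: speed unknown; τ_1 = 430.2/γ_1.
Leg 2: γ = 1/√(1 − 0.866²) = 1/√0.2500 = 2.000; τ_2 = 257.2/2.000 = 128.6 μs.
Total proper time: τ_1 + 128.6 = 332.1, so τ_1 = 332.1 − 128.6 = 203.5 μs.
γ_1 = 430.2/203.5 = 2.114; β = √(1 − 1/γ²) = √0.7763.

β = 0.881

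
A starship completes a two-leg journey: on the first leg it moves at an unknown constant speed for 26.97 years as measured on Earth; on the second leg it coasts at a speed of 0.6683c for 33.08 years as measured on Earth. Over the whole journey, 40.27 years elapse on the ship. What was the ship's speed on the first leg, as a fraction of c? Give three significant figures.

β = 0.814

Leg 1: speed unknown; τ_1 = 26.97/γ_1.
Leg 2: γ = 1/√(1 − 0.6683²) = 1/√0.5534 = 1.344; τ_2 = 33.08/1.344 = 24.61 years.
Total proper time: τ_1 + 24.61 = 40.27, so τ_1 = 40.27 − 24.61 = 15.66 years.
γ_1 = 26.97/15.66 = 1.722; β = √(1 − 1/γ²) = √0.6628.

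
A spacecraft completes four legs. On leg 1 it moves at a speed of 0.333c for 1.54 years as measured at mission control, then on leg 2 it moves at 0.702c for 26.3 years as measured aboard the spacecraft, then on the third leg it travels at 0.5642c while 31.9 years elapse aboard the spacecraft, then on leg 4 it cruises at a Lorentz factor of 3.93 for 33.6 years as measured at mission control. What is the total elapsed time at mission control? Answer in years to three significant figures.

Leg 1: 1.54 years is already measured at mission control.
Leg 2: γ = 1/√(1 − 0.702²) = 1/√0.5072 = 1.404; Δt_2 = 1.404 × 26.3 = 36.93 years.
Leg 3: γ = 1/√(1 − 0.5642²) = 1/√0.6817 = 1.211; Δt_3 = 1.211 × 31.9 = 38.64 years.
Leg 4: 33.6 years is already measured at mission control.
Total: 1.540 + 36.93 + 38.64 + 33.60 years.

Δt = 111 years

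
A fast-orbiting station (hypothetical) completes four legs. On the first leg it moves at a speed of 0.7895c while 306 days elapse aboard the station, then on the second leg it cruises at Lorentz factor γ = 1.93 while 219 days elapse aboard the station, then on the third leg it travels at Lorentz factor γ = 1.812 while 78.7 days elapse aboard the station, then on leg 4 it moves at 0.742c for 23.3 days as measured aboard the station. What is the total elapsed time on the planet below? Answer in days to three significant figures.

Leg 1: γ = 1/√(1 − 0.7895²) = 1/√0.3767 = 1.629; Δt_1 = 1.629 × 306 = 498.6 days.
Leg 2: γ = 1.93; Δt_2 = 1.930 × 219 = 422.7 days.
Leg 3: γ = 1.812; Δt_3 = 1.812 × 78.7 = 142.6 days.
Leg 4: γ = 1/√(1 − 0.742²) = 1/√0.4494 = 1.492; Δt_4 = 1.492 × 23.3 = 34.76 days.
Total: 498.6 + 422.7 + 142.6 + 34.76 days.

Δt = 1100 days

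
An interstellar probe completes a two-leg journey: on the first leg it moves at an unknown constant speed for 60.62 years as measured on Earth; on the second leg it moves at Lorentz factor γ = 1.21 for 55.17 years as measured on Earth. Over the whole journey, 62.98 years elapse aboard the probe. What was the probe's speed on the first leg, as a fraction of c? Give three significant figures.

β = 0.958

Leg 1: speed unknown; τ_1 = 60.62/γ_1.
Leg 2: γ = 1.21; τ_2 = 55.17/1.210 = 45.60 years.
Total proper time: τ_1 + 45.60 = 62.98, so τ_1 = 62.98 − 45.60 = 17.38 years.
γ_1 = 60.62/17.38 = 3.487; β = √(1 − 1/γ²) = √0.9178.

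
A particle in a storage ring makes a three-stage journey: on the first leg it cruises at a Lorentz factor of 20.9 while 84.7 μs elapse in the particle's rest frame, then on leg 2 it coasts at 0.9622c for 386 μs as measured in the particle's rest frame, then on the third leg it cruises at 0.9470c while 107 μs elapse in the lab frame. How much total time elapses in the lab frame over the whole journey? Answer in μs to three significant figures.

Leg 1: γ = 20.9; Δt_1 = 20.90 × 84.7 = 1770 μs.
Leg 2: γ = 1/√(1 − 0.9622²) = 1/√0.07417 = 3.672; Δt_2 = 3.672 × 386 = 1417 μs.
Leg 3: 107 μs is already measured in the lab frame.
Total: 1770 + 1417 + 107.0 μs.

Δt = 3290 μs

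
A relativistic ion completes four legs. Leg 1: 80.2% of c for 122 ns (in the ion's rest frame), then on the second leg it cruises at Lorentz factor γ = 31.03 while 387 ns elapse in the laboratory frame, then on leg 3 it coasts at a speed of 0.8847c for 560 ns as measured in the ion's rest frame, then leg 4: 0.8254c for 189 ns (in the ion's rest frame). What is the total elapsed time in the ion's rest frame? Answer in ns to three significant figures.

Leg 1: 122 ns is already measured in the ion's rest frame.
Leg 2: γ = 31.03; τ_2 = 387/31.03 = 12.47 ns.
Leg 3: 560 ns is already measured in the ion's rest frame.
Leg 4: 189 ns is already measured in the ion's rest frame.
Total: 122.0 + 12.47 + 560.0 + 189.0 ns.

τ = 883 ns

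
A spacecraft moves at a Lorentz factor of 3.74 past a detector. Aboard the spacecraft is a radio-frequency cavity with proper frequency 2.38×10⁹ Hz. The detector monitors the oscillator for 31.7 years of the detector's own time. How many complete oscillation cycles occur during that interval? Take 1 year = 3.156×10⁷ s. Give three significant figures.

γ = 3.74
During 31.7 years of lab time, the oscillator's proper time advances by τ = Δt/γ = 31.7/3.740 = 8.476 years = 2.675×10⁸ s.
N = f × τ = 2.38×10⁹ × 2.675×10⁸ = 6.367×10¹⁷.

N = 6.37×10¹⁷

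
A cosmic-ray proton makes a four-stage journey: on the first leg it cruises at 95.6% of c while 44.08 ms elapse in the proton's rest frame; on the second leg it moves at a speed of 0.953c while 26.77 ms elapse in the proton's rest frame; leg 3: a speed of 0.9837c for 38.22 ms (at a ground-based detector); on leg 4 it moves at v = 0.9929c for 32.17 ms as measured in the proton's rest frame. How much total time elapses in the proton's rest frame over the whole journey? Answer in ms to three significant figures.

Leg 1: 44.08 ms is already measured in the proton's rest frame.
Leg 2: 26.77 ms is already measured in the proton's rest frame.
Leg 3: γ = 1/√(1 − 0.9837²) = 1/√0.03233 = 5.561; τ_3 = 38.22/5.561 = 6.873 ms.
Leg 4: 32.17 ms is already measured in the proton's rest frame.
Total: 44.08 + 26.77 + 6.873 + 32.17 ms.

τ = 110 ms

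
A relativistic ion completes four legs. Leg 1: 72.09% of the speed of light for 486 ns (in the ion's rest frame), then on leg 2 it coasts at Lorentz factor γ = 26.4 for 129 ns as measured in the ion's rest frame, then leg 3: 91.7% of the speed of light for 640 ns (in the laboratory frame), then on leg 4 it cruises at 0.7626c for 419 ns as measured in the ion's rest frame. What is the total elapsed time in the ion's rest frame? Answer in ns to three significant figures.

τ = 1290 ns

Leg 1: 486 ns is already measured in the ion's rest frame.
Leg 2: 129 ns is already measured in the ion's rest frame.
Leg 3: β = 0.917; γ = 1/√(1 − 0.917²) = 1/√0.1591 = 2.507; τ_3 = 640/2.507 = 255.3 ns.
Leg 4: 419 ns is already measured in the ion's rest frame.
Total: 486.0 + 129.0 + 255.3 + 419.0 ns.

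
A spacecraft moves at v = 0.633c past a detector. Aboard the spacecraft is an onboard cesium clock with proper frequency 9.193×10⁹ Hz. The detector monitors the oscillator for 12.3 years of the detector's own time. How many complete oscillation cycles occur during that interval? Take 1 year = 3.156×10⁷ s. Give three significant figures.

N = 2.76×10¹⁸

γ = 1/√(1 − 0.633²) = 1/√0.5993 = 1.292
During 12.3 years of lab time, the oscillator's proper time advances by τ = Δt/γ = 12.3/1.292 = 9.522 years = 3.005×10⁸ s.
N = f × τ = 9.193×10⁹ × 3.005×10⁸ = 2.763×10¹⁸.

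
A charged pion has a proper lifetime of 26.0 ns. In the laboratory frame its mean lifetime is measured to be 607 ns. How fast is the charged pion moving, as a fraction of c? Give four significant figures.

γ = Δt/τ₀ = 607/26.0 = 23.35
β = √(1 − 1/γ²) = √(1 − 0.001835) = √0.9982

v = 0.9991c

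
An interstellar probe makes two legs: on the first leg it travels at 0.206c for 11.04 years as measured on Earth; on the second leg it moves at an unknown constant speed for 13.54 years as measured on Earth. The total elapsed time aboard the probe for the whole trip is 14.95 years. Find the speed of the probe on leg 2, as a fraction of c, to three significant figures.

Leg 1: γ = 1/√(1 − 0.206²) = 1/√0.9576 = 1.022; τ_1 = 11.04/1.022 = 10.80 years.
Leg 2: speed unknown; τ_2 = 13.54/γ_2.
Total proper time: 10.80 + τ_2 = 14.95, so τ_2 = 14.95 − 10.80 = 4.147 years.
γ_2 = 13.54/4.147 = 3.265; β = √(1 − 1/γ²) = √0.9062.

β = 0.952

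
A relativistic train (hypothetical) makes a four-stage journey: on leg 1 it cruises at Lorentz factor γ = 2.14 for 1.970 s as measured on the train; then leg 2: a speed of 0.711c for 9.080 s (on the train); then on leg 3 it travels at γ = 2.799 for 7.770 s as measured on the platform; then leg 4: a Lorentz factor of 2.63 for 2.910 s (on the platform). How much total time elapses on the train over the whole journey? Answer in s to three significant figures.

τ = 14.9 s

Leg 1: 1.970 s is already measured on the train.
Leg 2: 9.080 s is already measured on the train.
Leg 3: γ = 2.799; τ_3 = 7.770/2.799 = 2.776 s.
Leg 4: γ = 2.63; τ_4 = 2.910/2.630 = 1.106 s.
Total: 1.970 + 9.080 + 2.776 + 1.106 s.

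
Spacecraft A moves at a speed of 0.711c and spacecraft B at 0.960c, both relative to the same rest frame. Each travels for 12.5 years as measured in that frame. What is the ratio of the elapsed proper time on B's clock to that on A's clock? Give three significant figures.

A: γ = 1/√(1 − 0.711²) = 1/√0.4945 = 1.422. B: γ = 1/√(1 − 0.960²) = 25/7 ≈ 3.571.
τ_A/τ_B = γ_B/γ_A = 3.571/1.422 = 2.511, so τ_B/τ_A = 0.3982.

τ_B/τ_A = 0.398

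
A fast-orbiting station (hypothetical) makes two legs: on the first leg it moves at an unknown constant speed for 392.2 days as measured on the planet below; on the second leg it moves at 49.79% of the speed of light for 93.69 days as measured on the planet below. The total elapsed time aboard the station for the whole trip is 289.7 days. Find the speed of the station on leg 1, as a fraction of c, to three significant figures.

Leg 1: speed unknown; τ_1 = 392.2/γ_1.
Leg 2: β = 0.4979; γ = 1/√(1 − 0.4979²) = 1/√0.7521 = 1.153; τ_2 = 93.69/1.153 = 81.25 days.
Total proper time: τ_1 + 81.25 = 289.7, so τ_1 = 289.7 − 81.25 = 208.4 days.
γ_1 = 392.2/208.4 = 1.882; β = √(1 − 1/γ²) = √0.7175.

β = 0.847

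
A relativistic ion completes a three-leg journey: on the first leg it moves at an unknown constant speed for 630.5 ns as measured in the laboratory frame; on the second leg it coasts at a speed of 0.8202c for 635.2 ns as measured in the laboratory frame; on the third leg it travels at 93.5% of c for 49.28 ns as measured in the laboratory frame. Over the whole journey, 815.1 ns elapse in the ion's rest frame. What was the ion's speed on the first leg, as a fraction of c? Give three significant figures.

β = 0.725

Leg 1: speed unknown; τ_1 = 630.5/γ_1.
Leg 2: γ = 1/√(1 − 0.8202²) = 1/√0.3273 = 1.748; τ_2 = 635.2/1.748 = 363.4 ns.
Leg 3: β = 0.935; γ = 1/√(1 − 0.935²) = 1/√0.1258 = 2.820; τ_3 = 49.28/2.820 = 17.48 ns.
Total proper time: τ_1 + 363.4 + 17.48 = 815.1, so τ_1 = 815.1 − 380.9 = 434.2 ns.
γ_1 = 630.5/434.2 = 1.452; β = √(1 − 1/γ²) = √0.5257.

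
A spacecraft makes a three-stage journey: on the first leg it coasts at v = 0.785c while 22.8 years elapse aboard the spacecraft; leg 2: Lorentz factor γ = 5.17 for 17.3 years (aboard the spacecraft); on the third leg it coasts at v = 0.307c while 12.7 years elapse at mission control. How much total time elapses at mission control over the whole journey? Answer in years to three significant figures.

Δt = 139 years

Leg 1: γ = 1/√(1 − 0.785²) = 1/√0.3838 = 1.614; Δt_1 = 1.614 × 22.8 = 36.80 years.
Leg 2: γ = 5.17; Δt_2 = 5.170 × 17.3 = 89.44 years.
Leg 3: 12.7 years is already measured at mission control.
Total: 36.80 + 89.44 + 12.70 years.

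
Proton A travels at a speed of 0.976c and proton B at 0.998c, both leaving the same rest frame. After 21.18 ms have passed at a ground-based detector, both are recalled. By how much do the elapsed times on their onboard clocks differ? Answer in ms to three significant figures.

|τ_A − τ_B| = 3.27 ms

A: γ = 1/√(1 − 0.976²) = 1/√0.04742 = 4.592; τ_A = 21.18/4.592 = 4.612 ms.
B: γ = 1/√(1 − 0.998²) = 1/√0.003996 = 15.82; τ_B = 21.18/15.82 = 1.339 ms.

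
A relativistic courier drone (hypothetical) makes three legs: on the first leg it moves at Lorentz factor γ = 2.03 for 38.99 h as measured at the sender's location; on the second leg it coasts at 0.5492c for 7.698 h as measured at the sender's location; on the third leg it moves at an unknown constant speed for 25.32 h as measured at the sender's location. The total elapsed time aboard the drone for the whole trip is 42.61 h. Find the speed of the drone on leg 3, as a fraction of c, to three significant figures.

Leg 1: γ = 2.03; τ_1 = 38.99/2.030 = 19.21 h.
Leg 2: γ = 1/√(1 − 0.5492²) = 1/√0.6984 = 1.197; τ_2 = 7.698/1.197 = 6.433 h.
Leg 3: speed unknown; τ_3 = 25.32/γ_3.
Total proper time: 19.21 + 6.433 + τ_3 = 42.61, so τ_3 = 42.61 − 25.64 = 16.97 h.
γ_3 = 25.32/16.97 = 1.492; β = √(1 − 1/γ²) = √0.5508.

β = 0.742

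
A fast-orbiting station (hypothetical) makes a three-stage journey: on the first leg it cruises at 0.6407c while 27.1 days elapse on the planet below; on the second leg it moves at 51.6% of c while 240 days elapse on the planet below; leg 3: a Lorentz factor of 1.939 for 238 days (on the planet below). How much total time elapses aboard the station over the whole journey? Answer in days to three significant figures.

τ = 349 days

Leg 1: γ = 1/√(1 − 0.6407²) = 1/√0.5895 = 1.302; τ_1 = 27.1/1.302 = 20.81 days.
Leg 2: β = 0.516; γ = 1/√(1 − 0.516²) = 1/√0.7337 = 1.167; τ_2 = 240/1.167 = 205.6 days.
Leg 3: γ = 1.939; τ_3 = 238/1.939 = 122.7 days.
Total: 20.81 + 205.6 + 122.7 days.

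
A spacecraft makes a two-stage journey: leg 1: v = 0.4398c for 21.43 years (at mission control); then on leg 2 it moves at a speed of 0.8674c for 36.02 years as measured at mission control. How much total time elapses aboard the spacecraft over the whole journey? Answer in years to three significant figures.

τ = 37.2 years

Leg 1: γ = 1/√(1 − 0.4398²) = 1/√0.8066 = 1.113; τ_1 = 21.43/1.113 = 19.25 years.
Leg 2: γ = 1/√(1 − 0.8674²) = 1/√0.2476 = 2.010; τ_2 = 36.02/2.010 = 17.92 years.
Total: 19.25 + 17.92 years.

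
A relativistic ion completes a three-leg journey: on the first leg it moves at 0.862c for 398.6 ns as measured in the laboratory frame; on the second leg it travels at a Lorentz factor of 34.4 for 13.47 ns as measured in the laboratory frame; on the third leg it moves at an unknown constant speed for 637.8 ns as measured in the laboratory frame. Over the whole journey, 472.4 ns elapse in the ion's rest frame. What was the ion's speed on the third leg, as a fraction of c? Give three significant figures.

β = 0.906

Leg 1: γ = 1/√(1 − 0.862²) = 1/√0.2570 = 1.973; τ_1 = 398.6/1.973 = 202.1 ns.
Leg 2: γ = 34.4; τ_2 = 13.47/34.40 = 0.3916 ns.
Leg 3: speed unknown; τ_3 = 637.8/γ_3.
Total proper time: 202.1 + 0.3916 + τ_3 = 472.4, so τ_3 = 472.4 − 202.4 = 270.0 ns.
γ_3 = 637.8/270.0 = 2.363; β = √(1 − 1/γ²) = √0.8209.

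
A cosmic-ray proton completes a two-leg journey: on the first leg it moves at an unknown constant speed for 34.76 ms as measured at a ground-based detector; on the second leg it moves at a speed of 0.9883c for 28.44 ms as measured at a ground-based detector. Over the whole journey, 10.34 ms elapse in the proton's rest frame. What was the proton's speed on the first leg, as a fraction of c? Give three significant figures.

Leg 1: speed unknown; τ_1 = 34.76/γ_1.
Leg 2: γ = 1/√(1 − 0.9883²) = 1/√0.02326 = 6.556; τ_2 = 28.44/6.556 = 4.338 ms.
Total proper time: τ_1 + 4.338 = 10.34, so τ_1 = 10.34 − 4.338 = 6.002 ms.
γ_1 = 34.76/6.002 = 5.791; β = √(1 − 1/γ²) = √0.9702.

β = 0.985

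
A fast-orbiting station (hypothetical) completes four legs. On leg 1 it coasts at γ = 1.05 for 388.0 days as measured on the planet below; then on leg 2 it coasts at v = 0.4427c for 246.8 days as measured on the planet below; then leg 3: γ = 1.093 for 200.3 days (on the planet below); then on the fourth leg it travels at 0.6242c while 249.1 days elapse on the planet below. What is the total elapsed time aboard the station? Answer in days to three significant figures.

Leg 1: γ = 1.05; τ_1 = 388.0/1.050 = 369.5 days.
Leg 2: γ = 1/√(1 − 0.4427²) = 1/√0.8040 = 1.115; τ_2 = 246.8/1.115 = 221.3 days.
Leg 3: γ = 1.093; τ_3 = 200.3/1.093 = 183.3 days.
Leg 4: γ = 1/√(1 − 0.6242²) = 1/√0.6104 = 1.280; τ_4 = 249.1/1.280 = 194.6 days.
Total: 369.5 + 221.3 + 183.3 + 194.6 days.

τ = 969 days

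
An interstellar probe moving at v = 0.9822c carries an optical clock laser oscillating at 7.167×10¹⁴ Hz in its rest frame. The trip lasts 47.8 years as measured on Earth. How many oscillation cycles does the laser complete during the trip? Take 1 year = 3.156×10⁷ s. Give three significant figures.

γ = 1/√(1 − 0.9822²) = 1/√0.03528 = 5.324
The oscillator's own cycle count is N = f × τ where τ is the proper time aboard the probe. τ = Δt/γ = 47.8/5.324 = 8.979 years = 2.834×10⁸ s.
N = 7.167×10¹⁴ × 2.834×10⁸ = 2.031×10²³.

N = 2.03×10²³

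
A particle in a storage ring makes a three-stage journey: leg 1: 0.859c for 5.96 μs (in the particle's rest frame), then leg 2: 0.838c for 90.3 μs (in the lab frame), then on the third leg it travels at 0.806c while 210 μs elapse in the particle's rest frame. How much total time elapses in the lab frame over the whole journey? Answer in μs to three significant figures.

Leg 1: γ = 1/√(1 − 0.859²) = 1/√0.2621 = 1.953; Δt_1 = 1.953 × 5.96 = 11.64 μs.
Leg 2: 90.3 μs is already measured in the lab frame.
Leg 3: γ = 1/√(1 − 0.806²) = 1/√0.3504 = 1.689; Δt_3 = 1.689 × 210 = 354.8 μs.
Total: 11.64 + 90.30 + 354.8 μs.

Δt = 457 μs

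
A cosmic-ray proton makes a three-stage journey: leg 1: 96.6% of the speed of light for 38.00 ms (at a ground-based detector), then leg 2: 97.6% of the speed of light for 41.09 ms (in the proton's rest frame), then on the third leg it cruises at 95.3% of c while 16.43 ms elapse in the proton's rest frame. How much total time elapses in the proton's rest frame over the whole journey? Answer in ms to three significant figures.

Leg 1: β = 0.966; γ = 1/√(1 − 0.966²) = 1/√0.06684 = 3.868; τ_1 = 38.00/3.868 = 9.825 ms.
Leg 2: 41.09 ms is already measured in the proton's rest frame.
Leg 3: 16.43 ms is already measured in the proton's rest frame.
Total: 9.825 + 41.09 + 16.43 ms.

τ = 67.3 ms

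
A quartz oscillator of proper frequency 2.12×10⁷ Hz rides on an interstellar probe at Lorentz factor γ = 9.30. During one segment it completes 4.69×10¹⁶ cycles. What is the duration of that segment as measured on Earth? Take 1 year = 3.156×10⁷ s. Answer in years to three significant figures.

γ = 9.30
Proper time for N cycles: τ = N/f = 4.69×10¹⁶/(2.12×10⁷) = 2.212×10⁹ s = 70.10 years.
Lab-frame duration Δt = γτ = 9.300 × 70.10 = 651.9 years.

Δt = 652 years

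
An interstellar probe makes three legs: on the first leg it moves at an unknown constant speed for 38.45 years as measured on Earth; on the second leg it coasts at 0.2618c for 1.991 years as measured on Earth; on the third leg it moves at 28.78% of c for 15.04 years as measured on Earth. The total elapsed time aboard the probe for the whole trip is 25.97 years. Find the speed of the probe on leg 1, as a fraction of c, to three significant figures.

Leg 1: speed unknown; τ_1 = 38.45/γ_1.
Leg 2: γ = 1/√(1 − 0.2618²) = 1/√0.9315 = 1.036; τ_2 = 1.991/1.036 = 1.922 years.
Leg 3: β = 0.2878; γ = 1/√(1 − 0.2878²) = 1/√0.9172 = 1.044; τ_3 = 15.04/1.044 = 14.40 years.
Total proper time: τ_1 + 1.922 + 14.40 = 25.97, so τ_1 = 25.97 − 16.33 = 9.645 years.
γ_1 = 38.45/9.645 = 3.987; β = √(1 − 1/γ²) = √0.9371.

β = 0.968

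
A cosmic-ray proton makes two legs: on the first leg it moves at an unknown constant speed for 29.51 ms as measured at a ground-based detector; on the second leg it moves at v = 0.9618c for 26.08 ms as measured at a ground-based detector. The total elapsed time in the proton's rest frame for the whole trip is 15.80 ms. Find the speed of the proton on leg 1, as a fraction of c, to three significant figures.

β = 0.956

Leg 1: speed unknown; τ_1 = 29.51/γ_1.
Leg 2: γ = 1/√(1 − 0.9618²) = 1/√0.07494 = 3.653; τ_2 = 26.08/3.653 = 7.139 ms.
Total proper time: τ_1 + 7.139 = 15.80, so τ_1 = 15.80 − 7.139 = 8.661 ms.
γ_1 = 29.51/8.661 = 3.407; β = √(1 − 1/γ²) = √0.9139.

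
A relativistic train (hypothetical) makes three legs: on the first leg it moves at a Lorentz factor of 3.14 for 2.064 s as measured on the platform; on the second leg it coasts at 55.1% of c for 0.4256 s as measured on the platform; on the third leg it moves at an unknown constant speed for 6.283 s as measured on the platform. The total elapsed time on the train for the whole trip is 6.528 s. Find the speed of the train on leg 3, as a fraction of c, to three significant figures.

Leg 1: γ = 3.14; τ_1 = 2.064/3.140 = 0.6573 s.
Leg 2: β = 0.551; γ = 1/√(1 − 0.551²) = 1/√0.6964 = 1.198; τ_2 = 0.4256/1.198 = 0.3552 s.
Leg 3: speed unknown; τ_3 = 6.283/γ_3.
Total proper time: 0.6573 + 0.3552 + τ_3 = 6.528, so τ_3 = 6.528 − 1.012 = 5.516 s.
γ_3 = 6.283/5.516 = 1.139; β = √(1 − 1/γ²) = √0.2294.

β = 0.479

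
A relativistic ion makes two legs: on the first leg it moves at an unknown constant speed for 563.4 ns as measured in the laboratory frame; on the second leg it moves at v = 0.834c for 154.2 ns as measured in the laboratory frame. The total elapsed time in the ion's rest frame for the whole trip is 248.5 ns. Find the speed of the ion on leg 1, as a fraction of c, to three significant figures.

Leg 1: speed unknown; τ_1 = 563.4/γ_1.
Leg 2: γ = 1/√(1 − 0.834²) = 1/√0.3044 = 1.812; τ_2 = 154.2/1.812 = 85.08 ns.
Total proper time: τ_1 + 85.08 = 248.5, so τ_1 = 248.5 − 85.08 = 163.4 ns.
γ_1 = 563.4/163.4 = 3.448; β = √(1 − 1/γ²) = √0.9159.

β = 0.957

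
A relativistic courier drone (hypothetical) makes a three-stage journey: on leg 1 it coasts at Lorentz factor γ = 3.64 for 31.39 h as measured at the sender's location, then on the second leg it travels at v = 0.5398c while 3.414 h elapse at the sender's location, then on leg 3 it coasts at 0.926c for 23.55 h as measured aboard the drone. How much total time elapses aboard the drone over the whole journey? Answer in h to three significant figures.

Leg 1: γ = 3.64; τ_1 = 31.39/3.640 = 8.624 h.
Leg 2: γ = 1/√(1 − 0.5398²) = 1/√0.7086 = 1.188; τ_2 = 3.414/1.188 = 2.874 h.
Leg 3: 23.55 h is already measured aboard the drone.
Total: 8.624 + 2.874 + 23.55 h.

τ = 35.0 h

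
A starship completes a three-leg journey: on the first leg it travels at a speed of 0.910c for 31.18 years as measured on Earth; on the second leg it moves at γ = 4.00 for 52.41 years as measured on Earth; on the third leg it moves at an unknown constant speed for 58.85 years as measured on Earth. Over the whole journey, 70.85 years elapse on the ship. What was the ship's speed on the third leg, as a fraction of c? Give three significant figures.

Leg 1: γ = 1/√(1 − 0.910²) = 1/√0.1719 = 2.412; τ_1 = 31.18/2.412 = 12.93 years.
Leg 2: γ = 4.00; τ_2 = 52.41/4.000 = 13.10 years.
Leg 3: speed unknown; τ_3 = 58.85/γ_3.
Total proper time: 12.93 + 13.10 + τ_3 = 70.85, so τ_3 = 70.85 − 26.03 = 44.82 years.
γ_3 = 58.85/44.82 = 1.313; β = √(1 − 1/γ²) = √0.4200.

β = 0.648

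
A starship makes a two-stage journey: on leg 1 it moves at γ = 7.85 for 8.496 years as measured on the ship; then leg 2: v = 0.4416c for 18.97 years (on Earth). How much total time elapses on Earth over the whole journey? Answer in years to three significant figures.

Leg 1: γ = 7.85; Δt_1 = 7.850 × 8.496 = 66.69 years.
Leg 2: 18.97 years is already measured on Earth.
Total: 66.69 + 18.97 years.

Δt = 85.7 years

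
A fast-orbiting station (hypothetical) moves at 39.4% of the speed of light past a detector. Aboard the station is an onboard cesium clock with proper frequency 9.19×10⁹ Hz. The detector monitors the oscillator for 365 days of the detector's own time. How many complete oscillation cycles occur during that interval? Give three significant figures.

β = 0.394; γ = 1/√(1 − 0.394²) = 1/√0.8448 = 1.088
During 365 days of lab time, the oscillator's proper time advances by τ = Δt/γ = 365/1.088 = 335.5 days = 2.899×10⁷ s.
N = f × τ = 9.19×10⁹ × 2.899×10⁷ = 2.664×10¹⁷.

N = 2.66×10¹⁷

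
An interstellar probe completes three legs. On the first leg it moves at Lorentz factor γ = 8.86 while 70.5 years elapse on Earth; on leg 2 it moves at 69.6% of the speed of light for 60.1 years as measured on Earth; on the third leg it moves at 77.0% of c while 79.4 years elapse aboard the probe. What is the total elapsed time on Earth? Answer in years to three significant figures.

Leg 1: 70.5 years is already measured on Earth.
Leg 2: 60.1 years is already measured on Earth.
Leg 3: β = 0.770; γ = 1/√(1 − 0.770²) = 1/√0.4071 = 1.567; Δt_3 = 1.567 × 79.4 = 124.4 years.
Total: 70.50 + 60.10 + 124.4 years.

Δt = 255 years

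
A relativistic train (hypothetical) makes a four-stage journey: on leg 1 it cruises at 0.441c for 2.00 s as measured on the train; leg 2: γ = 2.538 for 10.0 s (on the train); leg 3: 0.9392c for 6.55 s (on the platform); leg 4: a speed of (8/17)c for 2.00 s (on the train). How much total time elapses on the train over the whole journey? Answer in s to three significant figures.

τ = 16.2 s

Leg 1: 2.00 s is already measured on the train.
Leg 2: 10.0 s is already measured on the train.
Leg 3: γ = 1/√(1 − 0.9392²) = 1/√0.1179 = 2.912; τ_3 = 6.55/2.912 = 2.249 s.
Leg 4: 2.00 s is already measured on the train.
Total: 2.000 + 10.00 + 2.249 + 2.000 s.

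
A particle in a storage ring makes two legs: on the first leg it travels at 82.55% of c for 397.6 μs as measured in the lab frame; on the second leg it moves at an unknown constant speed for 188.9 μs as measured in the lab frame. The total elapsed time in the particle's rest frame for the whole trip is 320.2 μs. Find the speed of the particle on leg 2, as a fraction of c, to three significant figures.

β = 0.862

Leg 1: β = 0.8255; γ = 1/√(1 − 0.8255²) = 1/√0.3185 = 1.772; τ_1 = 397.6/1.772 = 224.4 μs.
Leg 2: speed unknown; τ_2 = 188.9/γ_2.
Total proper time: 224.4 + τ_2 = 320.2, so τ_2 = 320.2 − 224.4 = 95.79 μs.
γ_2 = 188.9/95.79 = 1.972; β = √(1 − 1/γ²) = √0.7428.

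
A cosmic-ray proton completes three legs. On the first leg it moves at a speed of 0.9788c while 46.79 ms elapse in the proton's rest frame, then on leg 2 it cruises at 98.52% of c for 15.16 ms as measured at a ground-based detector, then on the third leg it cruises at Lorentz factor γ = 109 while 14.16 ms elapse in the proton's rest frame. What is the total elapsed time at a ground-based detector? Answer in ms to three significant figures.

Δt = 1790 ms

Leg 1: γ = 1/√(1 − 0.9788²) = 1/√0.04195 = 4.882; Δt_1 = 4.882 × 46.79 = 228.4 ms.
Leg 2: 15.16 ms is already measured at a ground-based detector.
Leg 3: γ = 109; Δt_3 = 109.0 × 14.16 = 1543 ms.
Total: 228.4 + 15.16 + 1543 ms.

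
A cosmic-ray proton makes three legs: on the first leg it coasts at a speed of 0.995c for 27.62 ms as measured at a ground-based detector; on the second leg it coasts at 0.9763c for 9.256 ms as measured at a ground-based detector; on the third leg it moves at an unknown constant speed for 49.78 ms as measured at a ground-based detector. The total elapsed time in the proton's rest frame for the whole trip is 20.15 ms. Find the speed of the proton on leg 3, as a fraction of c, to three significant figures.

β = 0.951

Leg 1: γ = 1/√(1 − 0.995²) = 1/√0.009975 = 10.01; τ_1 = 27.62/10.01 = 2.759 ms.
Leg 2: γ = 1/√(1 − 0.9763²) = 1/√0.04684 = 4.621; τ_2 = 9.256/4.621 = 2.003 ms.
Leg 3: speed unknown; τ_3 = 49.78/γ_3.
Total proper time: 2.759 + 2.003 + τ_3 = 20.15, so τ_3 = 20.15 − 4.762 = 15.39 ms.
γ_3 = 49.78/15.39 = 3.235; β = √(1 − 1/γ²) = √0.9044.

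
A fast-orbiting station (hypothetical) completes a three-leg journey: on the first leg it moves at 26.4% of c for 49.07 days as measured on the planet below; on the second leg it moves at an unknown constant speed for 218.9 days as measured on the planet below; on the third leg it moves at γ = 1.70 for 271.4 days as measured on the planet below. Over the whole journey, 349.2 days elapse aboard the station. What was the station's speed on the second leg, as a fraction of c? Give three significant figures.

Leg 1: β = 0.264; γ = 1/√(1 − 0.264²) = 1/√0.9303 = 1.037; τ_1 = 49.07/1.037 = 47.33 days.
Leg 2: speed unknown; τ_2 = 218.9/γ_2.
Leg 3: γ = 1.70; τ_3 = 271.4/1.700 = 159.6 days.
Total proper time: 47.33 + τ_2 + 159.6 = 349.2, so τ_2 = 349.2 − 207.0 = 142.2 days.
γ_2 = 218.9/142.2 = 1.539; β = √(1 − 1/γ²) = √0.5779.

β = 0.760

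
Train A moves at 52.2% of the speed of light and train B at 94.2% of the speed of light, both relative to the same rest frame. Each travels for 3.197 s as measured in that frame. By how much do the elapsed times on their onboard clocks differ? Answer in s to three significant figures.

|τ_A − τ_B| = 1.65 s

A: β = 0.522; γ = 1/√(1 − 0.522²) = 1/√0.7275 = 1.172; τ_A = 3.197/1.172 = 2.727 s.
B: β = 0.942; γ = 1/√(1 − 0.942²) = 1/√0.1126 = 2.980; τ_B = 3.197/2.980 = 1.073 s.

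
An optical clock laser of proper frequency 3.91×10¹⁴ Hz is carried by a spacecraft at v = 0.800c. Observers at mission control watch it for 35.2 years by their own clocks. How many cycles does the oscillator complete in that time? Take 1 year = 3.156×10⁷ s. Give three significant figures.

γ = 1/√(1 − 0.800²) = 1/√0.3600 = 1.667
During 35.2 years of lab time, the oscillator's proper time advances by τ = Δt/γ = 35.2/1.667 = 21.12 years = 6.665×10⁸ s.
N = f × τ = 3.91×10¹⁴ × 6.665×10⁸ = 2.606×10²³.

N = 2.61×10²³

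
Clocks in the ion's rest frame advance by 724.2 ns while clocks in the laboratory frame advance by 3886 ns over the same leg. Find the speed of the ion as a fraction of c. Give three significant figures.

v = 0.982c

The proper time is measured in the ion's rest frame (both events occur at the ion's location); Δt is measured in the laboratory frame. γ = Δt/τ = 3886/724.2 = 5.366.
β = √(1 − 1/γ²) = √(1 − 0.03473) = √0.9653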